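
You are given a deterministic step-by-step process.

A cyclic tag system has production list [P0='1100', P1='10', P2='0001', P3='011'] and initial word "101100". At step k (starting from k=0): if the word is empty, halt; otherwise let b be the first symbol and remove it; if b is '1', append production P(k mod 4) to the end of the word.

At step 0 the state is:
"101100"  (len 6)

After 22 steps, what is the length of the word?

15

0) "101100"  (len 6)
1) "011001100"  (len 9)
2) "11001100"  (len 8)
3) "10011000001"  (len 11)
4) "0011000001011"  (len 13)
5) "011000001011"  (len 12)
6) "11000001011"  (len 11)
7) "10000010110001"  (len 14)
8) "0000010110001011"  (len 16)
9) "000010110001011"  (len 15)
10) "00010110001011"  (len 14)
11) "0010110001011"  (len 13)
12) "010110001011"  (len 12)
13) "10110001011"  (len 11)
14) "011000101110"  (len 12)
15) "11000101110"  (len 11)
16) "1000101110011"  (len 13)
17) "0001011100111100"  (len 16)
18) "001011100111100"  (len 15)
19) "01011100111100"  (len 14)
20) "1011100111100"  (len 13)
21) "0111001111001100"  (len 16)
22) "111001111001100"  (len 15)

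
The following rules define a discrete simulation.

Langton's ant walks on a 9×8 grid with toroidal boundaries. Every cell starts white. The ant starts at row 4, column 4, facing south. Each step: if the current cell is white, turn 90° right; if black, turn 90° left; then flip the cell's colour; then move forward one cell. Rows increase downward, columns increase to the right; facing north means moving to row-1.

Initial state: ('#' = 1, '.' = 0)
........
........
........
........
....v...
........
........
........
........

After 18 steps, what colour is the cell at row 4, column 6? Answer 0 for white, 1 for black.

1

step 0: ........
........
........
........
....v...
........
........
........
........
step 1: ........
........
........
........
...<#...
........
........
........
........
step 2: ........
........
........
...^....
...##...
........
........
........
........
step 3: ........
........
........
...#>...
...##...
........
........
........
........
step 4: ........
........
........
...##...
...#v...
........
........
........
........
step 5: ........
........
........
...##...
...#.>..
........
........
........
........
step 6: ........
........
........
...##...
...#.#..
.....v..
........
........
........
step 7: ........
........
........
...##...
...#.#..
....<#..
........
........
........
step 8: ........
........
........
...##...
...#^#..
....##..
........
........
........
step 9: ........
........
........
...##...
...##>..
....##..
........
........
........
step 10: ........
........
........
...##^..
...##...
....##..
........
........
........
step 11: ........
........
........
...###>.
...##...
....##..
........
........
........
step 12: ........
........
........
...####.
...##.v.
....##..
........
........
........
step 13: ........
........
........
...####.
...##<#.
....##..
........
........
........
step 14: ........
........
........
...##^#.
...####.
....##..
........
........
........
step 15: ........
........
........
...#<.#.
...####.
....##..
........
........
........
step 16: ........
........
........
...#..#.
...#v##.
....##..
........
........
........
step 17: ........
........
........
...#..#.
...#.>#.
....##..
........
........
........
step 18: ........
........
........
...#.^#.
...#..#.
....##..
........
........
........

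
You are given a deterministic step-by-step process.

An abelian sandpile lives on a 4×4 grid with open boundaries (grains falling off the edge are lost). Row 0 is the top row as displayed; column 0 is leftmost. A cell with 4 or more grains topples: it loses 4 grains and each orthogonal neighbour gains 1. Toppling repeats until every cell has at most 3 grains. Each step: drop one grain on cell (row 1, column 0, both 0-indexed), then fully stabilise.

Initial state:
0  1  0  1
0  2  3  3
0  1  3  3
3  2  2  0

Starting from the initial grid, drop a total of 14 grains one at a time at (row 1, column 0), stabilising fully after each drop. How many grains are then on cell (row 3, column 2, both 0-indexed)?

[0] 0  1  0  1
0  2  3  3
0  1  3  3
3  2  2  0
[1] 0  1  0  1
1  2  3  3
0  1  3  3
3  2  2  0
[2] 0  1  0  1
2  2  3  3
0  1  3  3
3  2  2  0
[3] 0  1  0  1
3  2  3  3
0  1  3  3
3  2  2  0
[4] 1  1  0  1
0  3  3  3
1  1  3  3
3  2  2  0
[5] 1  1  0  1
1  3  3  3
1  1  3  3
3  2  2  0
[6] 1  1  0  1
2  3  3  3
1  1  3  3
3  2  2  0
[7] 1  1  0  1
3  3  3  3
1  1  3  3
3  2  2  0
[8] 2  2  1  2
1  1  2  1
2  3  1  1
3  2  3  1
[9] 2  2  1  2
2  1  2  1
2  3  1  1
3  2  3  1
[10] 2  2  1  2
3  1  2  1
2  3  1  1
3  2  3  1
[11] 3  2  1  2
0  2  2  1
3  3  1  1
3  2  3  1
[12] 3  2  1  2
1  2  2  1
3  3  1  1
3  2  3  1
[13] 3  2  1  2
2  2  2  1
3  3  1  1
3  2  3  1
[14] 3  2  1  2
3  2  2  1
3  3  1  1
3  2  3  1

3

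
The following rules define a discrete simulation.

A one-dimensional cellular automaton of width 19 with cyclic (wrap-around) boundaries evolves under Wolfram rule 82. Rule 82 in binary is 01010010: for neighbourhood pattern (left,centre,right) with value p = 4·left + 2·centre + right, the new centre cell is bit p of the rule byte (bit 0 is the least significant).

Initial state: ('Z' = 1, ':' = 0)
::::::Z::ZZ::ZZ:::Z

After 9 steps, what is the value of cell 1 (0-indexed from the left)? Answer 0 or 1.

1

k=0  ::::::Z::ZZ::ZZ:::Z
k=1  Z::::Z:ZZ:ZZZ:ZZ:Z:
k=2  :Z::Z:::Z:::Z::Z:::
k=3  Z:ZZ:Z:Z:Z:Z:ZZ:Z::
k=4  :::Z::::::::::Z::ZZ
k=5  Z:Z:Z::::::::Z:ZZ:Z
k=6  Z::::Z::::::Z:::Z::
k=7  :Z::Z:Z::::Z:Z:Z:ZZ
k=8  ::ZZ:::Z::Z:::::::Z
k=9  ZZ:ZZ:Z:ZZ:Z:::::Z:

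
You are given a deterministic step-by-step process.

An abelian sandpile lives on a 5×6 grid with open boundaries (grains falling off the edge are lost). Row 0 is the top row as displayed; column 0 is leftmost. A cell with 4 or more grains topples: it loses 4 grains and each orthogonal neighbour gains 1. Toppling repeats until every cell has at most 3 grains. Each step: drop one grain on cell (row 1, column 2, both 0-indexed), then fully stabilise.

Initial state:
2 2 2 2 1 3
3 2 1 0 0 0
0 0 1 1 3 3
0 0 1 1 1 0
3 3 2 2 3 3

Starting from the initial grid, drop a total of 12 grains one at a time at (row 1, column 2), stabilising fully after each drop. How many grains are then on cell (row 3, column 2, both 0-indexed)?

2

k=0  2 2 2 2 1 3
3 2 1 0 0 0
0 0 1 1 3 3
0 0 1 1 1 0
3 3 2 2 3 3
k=1  2 2 2 2 1 3
3 2 2 0 0 0
0 0 1 1 3 3
0 0 1 1 1 0
3 3 2 2 3 3
k=2  2 2 2 2 1 3
3 2 3 0 0 0
0 0 1 1 3 3
0 0 1 1 1 0
3 3 2 2 3 3
k=3  2 2 3 2 1 3
3 3 0 1 0 0
0 0 2 1 3 3
0 0 1 1 1 0
3 3 2 2 3 3
k=4  2 2 3 2 1 3
3 3 1 1 0 0
0 0 2 1 3 3
0 0 1 1 1 0
3 3 2 2 3 3
k=5  2 2 3 2 1 3
3 3 2 1 0 0
0 0 2 1 3 3
0 0 1 1 1 0
3 3 2 2 3 3
k=6  2 2 3 2 1 3
3 3 3 1 0 0
0 0 2 1 3 3
0 0 1 1 1 0
3 3 2 2 3 3
k=7  0 1 1 3 1 3
1 2 2 2 0 0
1 1 3 1 3 3
0 0 1 1 1 0
3 3 2 2 3 3
k=8  0 1 1 3 1 3
1 2 3 2 0 0
1 1 3 1 3 3
0 0 1 1 1 0
3 3 2 2 3 3
k=9  0 1 2 3 1 3
1 3 1 3 0 0
1 2 0 2 3 3
0 0 2 1 1 0
3 3 2 2 3 3
k=10  0 1 2 3 1 3
1 3 2 3 0 0
1 2 0 2 3 3
0 0 2 1 1 0
3 3 2 2 3 3
k=11  0 1 2 3 1 3
1 3 3 3 0 0
1 2 0 2 3 3
0 0 2 1 1 0
3 3 2 2 3 3
k=12  0 3 0 1 2 3
2 0 3 1 1 0
1 3 1 3 3 3
0 0 2 1 1 0
3 3 2 2 3 3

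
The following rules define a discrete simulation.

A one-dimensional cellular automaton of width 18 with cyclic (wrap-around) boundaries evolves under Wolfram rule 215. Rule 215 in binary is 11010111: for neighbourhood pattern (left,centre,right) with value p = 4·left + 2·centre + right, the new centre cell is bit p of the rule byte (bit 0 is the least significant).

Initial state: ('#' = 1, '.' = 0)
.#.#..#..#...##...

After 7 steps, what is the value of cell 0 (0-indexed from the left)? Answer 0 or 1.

1

k=0  .#.#..#..#...##...
k=1  ##.##########.####
k=2  ##..#########..###
k=3  ####.##########.##
k=4  ####..#########..#
k=5  ######.##########.
k=6  .#####..#########.
k=7  #.######.#########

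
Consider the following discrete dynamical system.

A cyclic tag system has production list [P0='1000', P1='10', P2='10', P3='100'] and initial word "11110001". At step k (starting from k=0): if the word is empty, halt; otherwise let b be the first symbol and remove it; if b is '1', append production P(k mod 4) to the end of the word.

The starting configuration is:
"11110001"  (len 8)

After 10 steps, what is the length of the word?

gen 0: "11110001"  (len 8)
gen 1: "11100011000"  (len 11)
gen 2: "110001100010"  (len 12)
gen 3: "1000110001010"  (len 13)
gen 4: "000110001010100"  (len 15)
gen 5: "00110001010100"  (len 14)
gen 6: "0110001010100"  (len 13)
gen 7: "110001010100"  (len 12)
gen 8: "10001010100100"  (len 14)
gen 9: "00010101001001000"  (len 17)
gen 10: "0010101001001000"  (len 16)

16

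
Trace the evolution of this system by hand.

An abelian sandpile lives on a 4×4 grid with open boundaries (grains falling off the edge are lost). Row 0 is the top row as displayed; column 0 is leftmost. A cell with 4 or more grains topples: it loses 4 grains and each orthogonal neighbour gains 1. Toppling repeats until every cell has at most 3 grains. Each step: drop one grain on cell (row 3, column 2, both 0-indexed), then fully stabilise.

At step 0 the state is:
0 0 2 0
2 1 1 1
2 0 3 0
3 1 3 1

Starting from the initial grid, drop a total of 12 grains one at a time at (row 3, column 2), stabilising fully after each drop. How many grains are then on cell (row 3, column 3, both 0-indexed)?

t=0: 0 0 2 0
2 1 1 1
2 0 3 0
3 1 3 1
t=1: 0 0 2 0
2 1 2 1
2 1 0 1
3 2 1 2
t=2: 0 0 2 0
2 1 2 1
2 1 0 1
3 2 2 2
t=3: 0 0 2 0
2 1 2 1
2 1 0 1
3 2 3 2
t=4: 0 0 2 0
2 1 2 1
2 1 1 1
3 3 0 3
t=5: 0 0 2 0
2 1 2 1
2 1 1 1
3 3 1 3
t=6: 0 0 2 0
2 1 2 1
2 1 1 1
3 3 2 3
t=7: 0 0 2 0
2 1 2 1
2 1 1 1
3 3 3 3
t=8: 0 0 2 0
2 1 2 1
3 2 2 2
0 1 2 0
t=9: 0 0 2 0
2 1 2 1
3 2 2 2
0 1 3 0
t=10: 0 0 2 0
2 1 2 1
3 2 3 2
0 2 0 1
t=11: 0 0 2 0
2 1 2 1
3 2 3 2
0 2 1 1
t=12: 0 0 2 0
2 1 2 1
3 2 3 2
0 2 2 1

1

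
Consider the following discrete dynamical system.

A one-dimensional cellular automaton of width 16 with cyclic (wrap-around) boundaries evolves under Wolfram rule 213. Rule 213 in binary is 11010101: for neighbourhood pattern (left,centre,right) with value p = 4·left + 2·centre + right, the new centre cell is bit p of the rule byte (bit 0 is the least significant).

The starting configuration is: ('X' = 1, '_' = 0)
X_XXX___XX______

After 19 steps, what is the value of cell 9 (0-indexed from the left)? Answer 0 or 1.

0) X_XXX___XX______
1) X__XXXX__XXXXXX_
2) XX__XXXX__XXXXX_
3) _XX__XXXX__XXXX_
4) __XX__XXXX__XXXX
5) X__XX__XXXX__XXX
6) XX__XX__XXXX__XX
7) XXX__XX__XXXX__X
8) XXXX__XX__XXXX__
9) _XXXX__XX__XXXX_
10) __XXXX__XX__XXXX
11) X__XXXX__XX__XXX
12) XX__XXXX__XX__XX
13) XXX__XXXX__XX__X
14) XXXX__XXXX__XX__
15) _XXXX__XXXX__XX_
16) __XXXX__XXXX__XX
17) X__XXXX__XXXX__X
18) XX__XXXX__XXXX__
19) _XX__XXXX__XXXX_

0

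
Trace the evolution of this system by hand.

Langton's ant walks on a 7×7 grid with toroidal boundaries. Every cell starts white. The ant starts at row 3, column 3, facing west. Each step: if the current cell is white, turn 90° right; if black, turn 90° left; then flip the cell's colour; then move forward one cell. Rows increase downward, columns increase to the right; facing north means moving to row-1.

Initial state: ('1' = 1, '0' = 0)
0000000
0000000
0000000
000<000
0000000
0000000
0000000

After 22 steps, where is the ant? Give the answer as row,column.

0) 0000000
0000000
0000000
000<000
0000000
0000000
0000000
1) 0000000
0000000
000^000
0001000
0000000
0000000
0000000
2) 0000000
0000000
0001>00
0001000
0000000
0000000
0000000
3) 0000000
0000000
0001100
0001v00
0000000
0000000
0000000
4) 0000000
0000000
0001100
000<100
0000000
0000000
0000000
5) 0000000
0000000
0001100
0000100
000v000
0000000
0000000
6) 0000000
0000000
0001100
0000100
00<1000
0000000
0000000
7) 0000000
0000000
0001100
00^0100
0011000
0000000
0000000
8) 0000000
0000000
0001100
001>100
0011000
0000000
0000000
9) 0000000
0000000
0001100
0011100
001v000
0000000
0000000
10) 0000000
0000000
0001100
0011100
0010>00
0000000
0000000
11) 0000000
0000000
0001100
0011100
0010100
0000v00
0000000
12) 0000000
0000000
0001100
0011100
0010100
000<100
0000000
13) 0000000
0000000
0001100
0011100
001^100
0001100
0000000
14) 0000000
0000000
0001100
0011100
0011>00
0001100
0000000
15) 0000000
0000000
0001100
0011^00
0011000
0001100
0000000
16) 0000000
0000000
0001100
001<000
0011000
0001100
0000000
17) 0000000
0000000
0001100
0010000
001v000
0001100
0000000
18) 0000000
0000000
0001100
0010000
0010>00
0001100
0000000
19) 0000000
0000000
0001100
0010000
0010100
0001v00
0000000
20) 0000000
0000000
0001100
0010000
0010100
00010>0
0000000
21) 0000000
0000000
0001100
0010000
0010100
0001010
00000v0
22) 0000000
0000000
0001100
0010000
0010100
0001010
0000<10

6,4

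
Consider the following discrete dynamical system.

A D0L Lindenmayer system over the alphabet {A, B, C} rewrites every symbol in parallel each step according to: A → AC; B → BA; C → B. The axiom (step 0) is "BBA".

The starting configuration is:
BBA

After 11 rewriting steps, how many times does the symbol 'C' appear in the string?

0) BBA
1) BABAAC
2) BAACBAACACB
3) BAACACBBAACACBACBBA
4) BAACACBACBBABAACACBACBBAACBBABAAC
5) BAACACBACBBAACBBABAACBAACACBACBBAACBBABAACACBBABAACBAACACB
6) BAACACBACBBAACBBABAACACBBABAACBAACACBBAACACBACBBAACBBABAACACBBABAACBAACACBACBBABAACBAACACBBAACACBACBBA
7) BAACACBACBBAACBBABAACACBBABAACBAACACBACBBABAACBAACACBBAACA…CACBACBBAACBBABAACBAACACBBAACACBACBBABAACACBACBBAACBBABAAC  (len 179)
8) BAACACBACBBAACBBABAACACBBABAACBAACACBACBBABAACBAACACBBAACA…BAACACBACBBAACBBABAACBAACACBACBBAACBBABAACACBBABAACBAACACB  (len 314)
9) BAACACBACBBAACBBABAACACBBABAACBAACACBACBBABAACBAACACBBAACA…ACBBAACBBABAACACBBABAACBAACACBACBBABAACBAACACBBAACACBACBBA  (len 551)
10) BAACACBACBBAACBBABAACACBBABAACBAACACBACBBABAACBAACACBBAACA…CACBACBBAACBBABAACBAACACBBAACACBACBBABAACACBACBBAACBBABAAC  (len 967)
11) BAACACBACBBAACBBABAACACBBABAACBAACACBACBBABAACBAACACBBAACA…BAACACBACBBAACBBABAACBAACACBACBBAACBBABAACACBBABAACBAACACB  (len 1697)

416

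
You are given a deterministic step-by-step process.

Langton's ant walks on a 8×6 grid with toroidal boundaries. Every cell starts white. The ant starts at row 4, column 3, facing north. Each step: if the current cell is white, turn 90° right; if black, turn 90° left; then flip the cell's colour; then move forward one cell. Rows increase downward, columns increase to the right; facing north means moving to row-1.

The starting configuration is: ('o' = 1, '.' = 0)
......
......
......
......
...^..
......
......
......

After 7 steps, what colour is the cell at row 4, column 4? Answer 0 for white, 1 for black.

0) ......
......
......
......
...^..
......
......
......
1) ......
......
......
......
...o>.
......
......
......
2) ......
......
......
......
...oo.
....v.
......
......
3) ......
......
......
......
...oo.
...<o.
......
......
4) ......
......
......
......
...^o.
...oo.
......
......
5) ......
......
......
......
..<.o.
...oo.
......
......
6) ......
......
......
..^...
..o.o.
...oo.
......
......
7) ......
......
......
..o>..
..o.o.
...oo.
......
......

1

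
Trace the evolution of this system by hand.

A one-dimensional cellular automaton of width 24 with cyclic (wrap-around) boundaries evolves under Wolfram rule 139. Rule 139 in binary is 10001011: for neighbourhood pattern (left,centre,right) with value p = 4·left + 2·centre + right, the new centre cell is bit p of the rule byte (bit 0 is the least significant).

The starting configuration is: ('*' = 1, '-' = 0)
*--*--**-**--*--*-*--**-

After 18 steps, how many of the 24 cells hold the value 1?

k=0  *--*--**-**--*--*-*--**-
k=1  --*--**--*--*--*----**--
k=2  **--**--*--*--*--****--*
k=3  *--**--*--*--*--****--**
k=4  --**--*--*--*--****--***
k=5  -**--*--*--*--****--***-
k=6  **--*--*--*--****--***--
k=7  *--*--*--*--****--***--*
k=8  --*--*--*--****--***--**
k=9  -*--*--*--****--***--**-
k=10  *--*--*--****--***--**--
k=11  --*--*--****--***--**--*
k=12  -*--*--****--***--**--*-
k=13  *--*--****--***--**--*--
k=14  --*--****--***--**--*--*
k=15  -*--****--***--**--*--*-
k=16  *--****--***--**--*--*--
k=17  --****--***--**--*--*--*
k=18  -****--***--**--*--*--*-

12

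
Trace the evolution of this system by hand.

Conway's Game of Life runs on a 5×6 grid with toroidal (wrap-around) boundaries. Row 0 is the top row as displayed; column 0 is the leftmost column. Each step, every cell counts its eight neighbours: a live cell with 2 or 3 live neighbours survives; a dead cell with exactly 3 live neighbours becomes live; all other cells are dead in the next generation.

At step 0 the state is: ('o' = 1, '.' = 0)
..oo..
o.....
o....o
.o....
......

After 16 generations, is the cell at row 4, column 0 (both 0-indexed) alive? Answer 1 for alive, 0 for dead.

1

[0] ..oo..
o.....
o....o
.o....
......
[1] ......
oo...o
oo...o
o.....
..o...
[2] oo....
.o...o
......
o....o
......
[3] oo....
.o....
.....o
......
.o...o
[4] .oo...
.o....
......
o.....
.o....
[5] ooo...
.oo...
......
......
ooo...
[6] ...o..
o.o...
......
.o....
o.o...
[7] ..oo..
......
.o....
.o....
.oo...
[8] .ooo..
..o...
......
oo....
.o.o..
[9] .o.o..
.ooo..
.o....
ooo...
...o..
[10] .o.oo.
oo.o..
...o..
ooo...
o..o..
[11] .o.ooo
oo.o..
...o..
oooo..
o..ooo
[12] .o....
oo.o.o
...oo.
oo....
......
[13] .oo...
oo.o.o
...oo.
......
oo....
[14] .....o
oo.o.o
o.oooo
......
ooo...
[15] ....oo
.o.o..
..oo..
....o.
oo....
[16] .oo.oo
...o..
..ooo.
.ooo..
o...o.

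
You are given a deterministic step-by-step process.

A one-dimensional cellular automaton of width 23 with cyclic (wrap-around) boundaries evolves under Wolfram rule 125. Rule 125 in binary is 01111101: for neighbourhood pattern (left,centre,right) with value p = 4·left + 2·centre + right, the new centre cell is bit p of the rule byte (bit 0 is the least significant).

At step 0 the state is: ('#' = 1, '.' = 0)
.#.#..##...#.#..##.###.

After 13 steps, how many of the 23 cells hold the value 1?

6

0) .#.#..##...#.#..##.###.
1) .####.####.####.####.##
2) ##..###..###..###..####
3) .##.#.##.#.##.#.##.#...
4) .######################
5) ##....................#
6) .####################.#
7) ##..................###
8) .##################.#..
9) .#................#####
10) #################.#...#
11) ................#####.#
12) ###############.#...###
13) ..............#####.#..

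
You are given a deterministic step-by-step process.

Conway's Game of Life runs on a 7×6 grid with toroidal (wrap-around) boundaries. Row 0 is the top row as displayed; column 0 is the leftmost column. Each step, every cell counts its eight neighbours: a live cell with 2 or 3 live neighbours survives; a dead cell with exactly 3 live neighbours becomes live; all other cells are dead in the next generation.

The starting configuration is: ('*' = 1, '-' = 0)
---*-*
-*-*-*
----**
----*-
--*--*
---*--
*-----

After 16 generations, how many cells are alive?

11

t=0: ---*-*
-*-*-*
----**
----*-
--*--*
---*--
*-----
t=1: --*--*
--**-*
*--*-*
---**-
---**-
------
----*-
t=2: --*--*
-***-*
*----*
--*---
---**-
---**-
------
t=3: *****-
-***-*
*--***
---***
--*-*-
---**-
---**-
t=4: *-----
------
-*----
*-*---
--*---
--*--*
-*----
t=5: ------
------
-*----
--*---
--**--
-**---
**----
t=6: ------
------
------
-***--
---*--
*--*--
***---
t=7: -*----
------
--*---
--**--
-*-**-
*--*--
***---
t=8: ***---
------
--**--
-*--*-
-*--*-
*--***
*-*---
t=9: *-*---
---*--
--**--
-*--*-
-**---
*-***-
--*-*-
t=10: -**---
-*-*--
--***-
-*----
*---**
----**
--*-*-
t=11: -*----
-*--*-
-*-**-
***---
*---*-
*-----
-**-**
t=12: -*-***
**-**-
---***
*-*-*-
*-----
*--**-
-**--*
t=13: ------
-*----
------
**--*-
*---*-
*-***-
-*----
t=14: ------
------
**----
**----
*-*-*-
*-***-
-***--
t=15: --*---
------
**----
--*---
*-*-*-
*---*-
-*--*-
t=16: ------
-*----
-*----
*-**-*
------
*---*-
-*-*-*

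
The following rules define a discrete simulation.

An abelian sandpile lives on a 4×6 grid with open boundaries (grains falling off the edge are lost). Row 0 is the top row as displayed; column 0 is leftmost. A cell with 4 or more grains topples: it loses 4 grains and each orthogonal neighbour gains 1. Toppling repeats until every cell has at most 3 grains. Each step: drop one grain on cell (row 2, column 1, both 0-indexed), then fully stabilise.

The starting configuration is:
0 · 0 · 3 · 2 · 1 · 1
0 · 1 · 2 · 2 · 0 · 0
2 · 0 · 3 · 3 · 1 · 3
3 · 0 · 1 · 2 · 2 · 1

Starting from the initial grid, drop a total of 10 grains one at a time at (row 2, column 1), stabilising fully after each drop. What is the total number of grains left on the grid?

35

0) 0 · 0 · 3 · 2 · 1 · 1
0 · 1 · 2 · 2 · 0 · 0
2 · 0 · 3 · 3 · 1 · 3
3 · 0 · 1 · 2 · 2 · 1
1) 0 · 0 · 3 · 2 · 1 · 1
0 · 1 · 2 · 2 · 0 · 0
2 · 1 · 3 · 3 · 1 · 3
3 · 0 · 1 · 2 · 2 · 1
2) 0 · 0 · 3 · 2 · 1 · 1
0 · 1 · 2 · 2 · 0 · 0
2 · 2 · 3 · 3 · 1 · 3
3 · 0 · 1 · 2 · 2 · 1
3) 0 · 0 · 3 · 2 · 1 · 1
0 · 1 · 2 · 2 · 0 · 0
2 · 3 · 3 · 3 · 1 · 3
3 · 0 · 1 · 2 · 2 · 1
4) 0 · 0 · 3 · 2 · 1 · 1
0 · 2 · 3 · 3 · 0 · 0
3 · 1 · 1 · 0 · 2 · 3
3 · 1 · 2 · 3 · 2 · 1
5) 0 · 0 · 3 · 2 · 1 · 1
0 · 2 · 3 · 3 · 0 · 0
3 · 2 · 1 · 0 · 2 · 3
3 · 1 · 2 · 3 · 2 · 1
6) 0 · 0 · 3 · 2 · 1 · 1
0 · 2 · 3 · 3 · 0 · 0
3 · 3 · 1 · 0 · 2 · 3
3 · 1 · 2 · 3 · 2 · 1
7) 0 · 0 · 3 · 2 · 1 · 1
1 · 3 · 3 · 3 · 0 · 0
1 · 1 · 2 · 0 · 2 · 3
0 · 3 · 2 · 3 · 2 · 1
8) 0 · 0 · 3 · 2 · 1 · 1
1 · 3 · 3 · 3 · 0 · 0
1 · 2 · 2 · 0 · 2 · 3
0 · 3 · 2 · 3 · 2 · 1
9) 0 · 0 · 3 · 2 · 1 · 1
1 · 3 · 3 · 3 · 0 · 0
1 · 3 · 2 · 0 · 2 · 3
0 · 3 · 2 · 3 · 2 · 1
10) 0 · 2 · 1 · 0 · 2 · 1
2 · 1 · 3 · 1 · 1 · 0
2 · 3 · 1 · 3 · 2 · 3
1 · 1 · 1 · 0 · 3 · 1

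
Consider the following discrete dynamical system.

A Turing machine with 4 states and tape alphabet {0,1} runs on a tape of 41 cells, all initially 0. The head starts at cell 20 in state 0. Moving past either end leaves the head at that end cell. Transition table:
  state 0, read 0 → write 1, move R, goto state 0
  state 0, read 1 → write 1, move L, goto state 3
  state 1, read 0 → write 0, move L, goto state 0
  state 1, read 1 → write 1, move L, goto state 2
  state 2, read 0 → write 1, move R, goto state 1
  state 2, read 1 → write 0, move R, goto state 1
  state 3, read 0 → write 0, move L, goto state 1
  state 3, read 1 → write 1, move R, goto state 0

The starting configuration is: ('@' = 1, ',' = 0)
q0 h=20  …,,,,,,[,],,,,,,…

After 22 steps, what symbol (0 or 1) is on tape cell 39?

1

t=0: q0 h=20  …,,,,,,[,],,,,,,…
t=1: q0 h=21  …,,,,,@[,],,,,,,…
t=2: q0 h=22  …,,,,@@[,],,,,,,…
t=3: q0 h=23  …,,,@@@[,],,,,,,…
t=4: q0 h=24  …,,@@@@[,],,,,,,…
t=5: q0 h=25  …,@@@@@[,],,,,,,…
t=6: q0 h=26  …@@@@@@[,],,,,,,…
t=7: q0 h=27  …@@@@@@[,],,,,,,…
t=8: q0 h=28  …@@@@@@[,],,,,,,…
t=9: q0 h=29  …@@@@@@[,],,,,,,…
t=10: q0 h=30  …@@@@@@[,],,,,,,…
t=11: q0 h=31  …@@@@@@[,],,,,,,…
t=12: q0 h=32  …@@@@@@[,],,,,,,…
t=13: q0 h=33  …@@@@@@[,],,,,,,…
t=14: q0 h=34  …@@@@@@[,],,,,,,|
t=15: q0 h=35  …@@@@@@[,],,,,,|
t=16: q0 h=36  …@@@@@@[,],,,,|
t=17: q0 h=37  …@@@@@@[,],,,|
t=18: q0 h=38  …@@@@@@[,],,|
t=19: q0 h=39  …@@@@@@[,],|
t=20: q0 h=40  …@@@@@@[,]|
t=21: q0 h=40  …@@@@@@[@]|
t=22: q3 h=39  …@@@@@@[@]@|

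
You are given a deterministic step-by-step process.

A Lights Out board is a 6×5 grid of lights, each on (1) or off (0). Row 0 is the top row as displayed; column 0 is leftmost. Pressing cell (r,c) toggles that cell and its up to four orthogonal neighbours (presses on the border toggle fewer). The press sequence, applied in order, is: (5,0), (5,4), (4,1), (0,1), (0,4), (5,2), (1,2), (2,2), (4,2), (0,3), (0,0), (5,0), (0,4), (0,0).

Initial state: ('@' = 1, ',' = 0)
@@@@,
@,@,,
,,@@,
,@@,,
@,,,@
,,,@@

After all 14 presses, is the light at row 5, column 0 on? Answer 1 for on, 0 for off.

0

t=0: @@@@,
@,@,,
,,@@,
,@@,,
@,,,@
,,,@@
t=1: @@@@,
@,@,,
,,@@,
,@@,,
,,,,@
@@,@@
t=2: @@@@,
@,@,,
,,@@,
,@@,,
,,,,,
@@,,,
t=3: @@@@,
@,@,,
,,@@,
,,@,,
@@@,,
@,,,,
t=4: ,,,@,
@@@,,
,,@@,
,,@,,
@@@,,
@,,,,
t=5: ,,,,@
@@@,@
,,@@,
,,@,,
@@@,,
@,,,,
t=6: ,,,,@
@@@,@
,,@@,
,,@,,
@@,,,
@@@@,
t=7: ,,@,@
@,,@@
,,,@,
,,@,,
@@,,,
@@@@,
t=8: ,,@,@
@,@@@
,@@,,
,,,,,
@@,,,
@@@@,
t=9: ,,@,@
@,@@@
,@@,,
,,@,,
@,@@,
@@,@,
t=10: ,,,@,
@,@,@
,@@,,
,,@,,
@,@@,
@@,@,
t=11: @@,@,
,,@,@
,@@,,
,,@,,
@,@@,
@@,@,
t=12: @@,@,
,,@,@
,@@,,
,,@,,
,,@@,
,,,@,
t=13: @@,,@
,,@,,
,@@,,
,,@,,
,,@@,
,,,@,
t=14: ,,,,@
@,@,,
,@@,,
,,@,,
,,@@,
,,,@,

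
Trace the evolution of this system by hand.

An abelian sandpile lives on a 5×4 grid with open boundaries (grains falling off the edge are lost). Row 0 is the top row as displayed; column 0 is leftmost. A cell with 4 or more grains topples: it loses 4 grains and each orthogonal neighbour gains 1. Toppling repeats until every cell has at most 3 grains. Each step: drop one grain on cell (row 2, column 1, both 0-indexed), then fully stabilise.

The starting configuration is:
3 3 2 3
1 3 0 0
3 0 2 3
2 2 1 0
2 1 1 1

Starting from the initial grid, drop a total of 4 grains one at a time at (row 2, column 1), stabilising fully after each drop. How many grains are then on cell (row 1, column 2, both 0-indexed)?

1

k=0  3 3 2 3
1 3 0 0
3 0 2 3
2 2 1 0
2 1 1 1
k=1  3 3 2 3
1 3 0 0
3 1 2 3
2 2 1 0
2 1 1 1
k=2  3 3 2 3
1 3 0 0
3 2 2 3
2 2 1 0
2 1 1 1
k=3  3 3 2 3
1 3 0 0
3 3 2 3
2 2 1 0
2 1 1 1
k=4  1 1 3 3
0 2 1 0
1 2 3 3
3 3 1 0
2 1 1 1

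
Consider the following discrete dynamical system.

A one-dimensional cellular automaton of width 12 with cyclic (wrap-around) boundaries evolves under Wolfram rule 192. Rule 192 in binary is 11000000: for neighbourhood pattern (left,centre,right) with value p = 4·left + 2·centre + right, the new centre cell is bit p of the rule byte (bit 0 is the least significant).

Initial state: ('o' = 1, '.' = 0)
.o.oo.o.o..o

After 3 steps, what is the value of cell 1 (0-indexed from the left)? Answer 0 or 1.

0

k=0  .o.oo.o.o..o
k=1  ....o.......
k=2  ............
k=3  ............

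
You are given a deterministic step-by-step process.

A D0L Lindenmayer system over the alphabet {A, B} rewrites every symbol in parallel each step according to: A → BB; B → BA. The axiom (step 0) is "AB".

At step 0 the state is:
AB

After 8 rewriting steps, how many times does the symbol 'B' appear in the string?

341

[0] AB
[1] BBBA
[2] BABABABB
[3] BABBBABBBABBBABA
[4] BABBBABABABBBABABABBBABABABBBABB
[5] BABBBABABABBBABBBABBBABABABBBABBBABBBABABABBBABBBABBBABABABBBABA
[6] BABBBABABABBBABBBABBBABABABBBABABABBBABABABBBABBBABBBABABA…BABABBBABBBABBBABABABBBABABABBBABABABBBABBBABBBABABABBBABB  (len 128)
[7] BABBBABABABBBABBBABBBABABABBBABABABBBABABABBBABBBABBBABABA…BABABBBABBBABBBABABABBBABABABBBABABABBBABBBABBBABABABBBABA  (len 256)
[8] BABBBABABABBBABBBABBBABABABBBABABABBBABABABBBABBBABBBABABA…BABABBBABBBABBBABABABBBABABABBBABABABBBABBBABBBABABABBBABB  (len 512)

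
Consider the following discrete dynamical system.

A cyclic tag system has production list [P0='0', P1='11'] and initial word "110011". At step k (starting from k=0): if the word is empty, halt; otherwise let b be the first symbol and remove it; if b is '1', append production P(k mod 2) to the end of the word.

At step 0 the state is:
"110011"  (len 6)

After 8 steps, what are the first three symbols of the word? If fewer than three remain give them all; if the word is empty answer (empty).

101

[0] "110011"  (len 6)
[1] "100110"  (len 6)
[2] "0011011"  (len 7)
[3] "011011"  (len 6)
[4] "11011"  (len 5)
[5] "10110"  (len 5)
[6] "011011"  (len 6)
[7] "11011"  (len 5)
[8] "101111"  (len 6)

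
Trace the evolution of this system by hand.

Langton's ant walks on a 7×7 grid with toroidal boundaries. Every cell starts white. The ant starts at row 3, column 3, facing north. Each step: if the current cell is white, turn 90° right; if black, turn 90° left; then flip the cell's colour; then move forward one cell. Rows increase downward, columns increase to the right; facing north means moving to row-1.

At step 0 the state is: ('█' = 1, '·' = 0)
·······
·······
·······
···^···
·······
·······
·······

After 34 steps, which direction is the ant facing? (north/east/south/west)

south

[0] ·······
·······
·······
···^···
·······
·······
·······
[1] ·······
·······
·······
···█>··
·······
·······
·······
[2] ·······
·······
·······
···██··
····v··
·······
·······
[3] ·······
·······
·······
···██··
···<█··
·······
·······
[4] ·······
·······
·······
···^█··
···██··
·······
·······
[5] ·······
·······
·······
··<·█··
···██··
·······
·······
[6] ·······
·······
··^····
··█·█··
···██··
·······
·······
[7] ·······
·······
··█>···
··█·█··
···██··
·······
·······
[8] ·······
·······
··██···
··█v█··
···██··
·······
·······
[9] ·······
·······
··██···
··<██··
···██··
·······
·······
[10] ·······
·······
··██···
···██··
··v██··
·······
·······
[11] ·······
·······
··██···
···██··
·<███··
·······
·······
[12] ·······
·······
··██···
·^·██··
·████··
·······
·······
[13] ·······
·······
··██···
·█>██··
·████··
·······
·······
[14] ·······
·······
··██···
·████··
·█v██··
·······
·······
[15] ·······
·······
··██···
·████··
·█·>█··
·······
·······
[16] ·······
·······
··██···
·██^█··
·█··█··
·······
·······
[17] ·······
·······
··██···
·█<·█··
·█··█··
·······
·······
[18] ·······
·······
··██···
·█··█··
·█v·█··
·······
·······
[19] ·······
·······
··██···
·█··█··
·<█·█··
·······
·······
[20] ·······
·······
··██···
·█··█··
··█·█··
·v·····
·······
[21] ·······
·······
··██···
·█··█··
··█·█··
<█·····
·······
[22] ·······
·······
··██···
·█··█··
^·█·█··
██·····
·······
[23] ·······
·······
··██···
·█··█··
█>█·█··
██·····
·······
[24] ·······
·······
··██···
·█··█··
███·█··
█v·····
·······
[25] ·······
·······
··██···
·█··█··
███·█··
█·>····
·······
[26] ·······
·······
··██···
·█··█··
███·█··
█·█····
··v····
[27] ·······
·······
··██···
·█··█··
███·█··
█·█····
·<█····
[28] ·······
·······
··██···
·█··█··
███·█··
█^█····
·██····
[29] ·······
·······
··██···
·█··█··
███·█··
██>····
·██····
[30] ·······
·······
··██···
·█··█··
██^·█··
██·····
·██····
[31] ·······
·······
··██···
·█··█··
█<··█··
██·····
·██····
[32] ·······
·······
··██···
·█··█··
█···█··
█v·····
·██····
[33] ·······
·······
··██···
·█··█··
█···█··
█·>····
·██····
[34] ·······
·······
··██···
·█··█··
█···█··
█·█····
·█v····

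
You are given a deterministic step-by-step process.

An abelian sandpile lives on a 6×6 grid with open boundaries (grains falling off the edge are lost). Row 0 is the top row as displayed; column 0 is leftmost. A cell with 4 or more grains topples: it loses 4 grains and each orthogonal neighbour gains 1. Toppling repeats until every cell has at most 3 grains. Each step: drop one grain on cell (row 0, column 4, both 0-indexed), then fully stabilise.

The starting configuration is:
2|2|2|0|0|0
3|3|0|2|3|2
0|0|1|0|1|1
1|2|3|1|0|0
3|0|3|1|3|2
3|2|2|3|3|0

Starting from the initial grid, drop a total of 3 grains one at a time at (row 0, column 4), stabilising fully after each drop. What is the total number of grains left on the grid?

57

[0] 2|2|2|0|0|0
3|3|0|2|3|2
0|0|1|0|1|1
1|2|3|1|0|0
3|0|3|1|3|2
3|2|2|3|3|0
[1] 2|2|2|0|1|0
3|3|0|2|3|2
0|0|1|0|1|1
1|2|3|1|0|0
3|0|3|1|3|2
3|2|2|3|3|0
[2] 2|2|2|0|2|0
3|3|0|2|3|2
0|0|1|0|1|1
1|2|3|1|0|0
3|0|3|1|3|2
3|2|2|3|3|0
[3] 2|2|2|0|3|0
3|3|0|2|3|2
0|0|1|0|1|1
1|2|3|1|0|0
3|0|3|1|3|2
3|2|2|3|3|0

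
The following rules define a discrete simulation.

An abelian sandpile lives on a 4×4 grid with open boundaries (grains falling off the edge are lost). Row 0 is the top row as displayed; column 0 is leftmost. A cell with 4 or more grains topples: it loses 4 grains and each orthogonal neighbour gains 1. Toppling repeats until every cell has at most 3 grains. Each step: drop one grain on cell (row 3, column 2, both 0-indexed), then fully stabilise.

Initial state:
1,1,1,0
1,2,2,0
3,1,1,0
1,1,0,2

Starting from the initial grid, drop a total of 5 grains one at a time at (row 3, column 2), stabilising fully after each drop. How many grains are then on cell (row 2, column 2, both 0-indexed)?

2

gen 0: 1,1,1,0
1,2,2,0
3,1,1,0
1,1,0,2
gen 1: 1,1,1,0
1,2,2,0
3,1,1,0
1,1,1,2
gen 2: 1,1,1,0
1,2,2,0
3,1,1,0
1,1,2,2
gen 3: 1,1,1,0
1,2,2,0
3,1,1,0
1,1,3,2
gen 4: 1,1,1,0
1,2,2,0
3,1,2,0
1,2,0,3
gen 5: 1,1,1,0
1,2,2,0
3,1,2,0
1,2,1,3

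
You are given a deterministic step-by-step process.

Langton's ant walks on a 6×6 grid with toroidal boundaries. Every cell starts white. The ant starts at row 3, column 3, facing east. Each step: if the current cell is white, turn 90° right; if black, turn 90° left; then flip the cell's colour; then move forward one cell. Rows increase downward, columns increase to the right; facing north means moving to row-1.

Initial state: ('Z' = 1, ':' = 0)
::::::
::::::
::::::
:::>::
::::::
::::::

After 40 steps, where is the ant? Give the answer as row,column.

[0] ::::::
::::::
::::::
:::>::
::::::
::::::
[1] ::::::
::::::
::::::
:::Z::
:::v::
::::::
[2] ::::::
::::::
::::::
:::Z::
::<Z::
::::::
[3] ::::::
::::::
::::::
::^Z::
::ZZ::
::::::
[4] ::::::
::::::
::::::
::Z>::
::ZZ::
::::::
[5] ::::::
::::::
:::^::
::Z:::
::ZZ::
::::::
[6] ::::::
::::::
:::Z>:
::Z:::
::ZZ::
::::::
[7] ::::::
::::::
:::ZZ:
::Z:v:
::ZZ::
::::::
[8] ::::::
::::::
:::ZZ:
::Z<Z:
::ZZ::
::::::
[9] ::::::
::::::
:::^Z:
::ZZZ:
::ZZ::
::::::
[10] ::::::
::::::
::<:Z:
::ZZZ:
::ZZ::
::::::
[11] ::::::
::^:::
::Z:Z:
::ZZZ:
::ZZ::
::::::
[12] ::::::
::Z>::
::Z:Z:
::ZZZ:
::ZZ::
::::::
[13] ::::::
::ZZ::
::ZvZ:
::ZZZ:
::ZZ::
::::::
[14] ::::::
::ZZ::
::<ZZ:
::ZZZ:
::ZZ::
::::::
[15] ::::::
::ZZ::
:::ZZ:
::vZZ:
::ZZ::
::::::
[16] ::::::
::ZZ::
:::ZZ:
:::>Z:
::ZZ::
::::::
[17] ::::::
::ZZ::
:::^Z:
::::Z:
::ZZ::
::::::
[18] ::::::
::ZZ::
::<:Z:
::::Z:
::ZZ::
::::::
[19] ::::::
::^Z::
::Z:Z:
::::Z:
::ZZ::
::::::
[20] ::::::
:<:Z::
::Z:Z:
::::Z:
::ZZ::
::::::
[21] :^::::
:Z:Z::
::Z:Z:
::::Z:
::ZZ::
::::::
[22] :Z>:::
:Z:Z::
::Z:Z:
::::Z:
::ZZ::
::::::
[23] :ZZ:::
:ZvZ::
::Z:Z:
::::Z:
::ZZ::
::::::
[24] :ZZ:::
:<ZZ::
::Z:Z:
::::Z:
::ZZ::
::::::
[25] :ZZ:::
::ZZ::
:vZ:Z:
::::Z:
::ZZ::
::::::
[26] :ZZ:::
::ZZ::
<ZZ:Z:
::::Z:
::ZZ::
::::::
[27] :ZZ:::
^:ZZ::
ZZZ:Z:
::::Z:
::ZZ::
::::::
[28] :ZZ:::
Z>ZZ::
ZZZ:Z:
::::Z:
::ZZ::
::::::
[29] :ZZ:::
ZZZZ::
ZvZ:Z:
::::Z:
::ZZ::
::::::
[30] :ZZ:::
ZZZZ::
Z:>:Z:
::::Z:
::ZZ::
::::::
[31] :ZZ:::
ZZ^Z::
Z:::Z:
::::Z:
::ZZ::
::::::
[32] :ZZ:::
Z<:Z::
Z:::Z:
::::Z:
::ZZ::
::::::
[33] :ZZ:::
Z::Z::
Zv::Z:
::::Z:
::ZZ::
::::::
[34] :ZZ:::
Z::Z::
<Z::Z:
::::Z:
::ZZ::
::::::
[35] :ZZ:::
Z::Z::
:Z::Z:
v:::Z:
::ZZ::
::::::
[36] :ZZ:::
Z::Z::
:Z::Z:
Z:::Z<
::ZZ::
::::::
[37] :ZZ:::
Z::Z::
:Z::Z^
Z:::ZZ
::ZZ::
::::::
[38] :ZZ:::
Z::Z::
>Z::ZZ
Z:::ZZ
::ZZ::
::::::
[39] :ZZ:::
Z::Z::
ZZ::ZZ
v:::ZZ
::ZZ::
::::::
[40] :ZZ:::
Z::Z::
ZZ::ZZ
:>::ZZ
::ZZ::
::::::

3,1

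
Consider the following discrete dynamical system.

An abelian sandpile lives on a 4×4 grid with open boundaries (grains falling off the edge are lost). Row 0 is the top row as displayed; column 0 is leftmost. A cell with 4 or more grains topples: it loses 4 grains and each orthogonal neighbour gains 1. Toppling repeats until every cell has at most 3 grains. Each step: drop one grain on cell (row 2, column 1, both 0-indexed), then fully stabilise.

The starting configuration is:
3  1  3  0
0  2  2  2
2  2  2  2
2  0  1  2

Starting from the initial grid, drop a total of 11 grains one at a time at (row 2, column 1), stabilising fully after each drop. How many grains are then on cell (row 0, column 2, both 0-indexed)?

[0] 3  1  3  0
0  2  2  2
2  2  2  2
2  0  1  2
[1] 3  1  3  0
0  2  2  2
2  3  2  2
2  0  1  2
[2] 3  1  3  0
0  3  2  2
3  0  3  2
2  1  1  2
[3] 3  1  3  0
0  3  2  2
3  1  3  2
2  1  1  2
[4] 3  1  3  0
0  3  2  2
3  2  3  2
2  1  1  2
[5] 3  1  3  0
0  3  2  2
3  3  3  2
2  1  1  2
[6] 3  3  0  1
2  1  1  3
0  3  1  3
3  2  2  2
[7] 3  3  0  1
2  2  1  3
1  0  2  3
3  3  2  2
[8] 3  3  0  1
2  2  1  3
1  1  2  3
3  3  2  2
[9] 3  3  0  1
2  2  1  3
1  2  2  3
3  3  2  2
[10] 3  3  0  1
2  2  1  3
1  3  2  3
3  3  2  2
[11] 3  3  0  1
2  3  1  3
3  1  3  3
0  1  3  2

0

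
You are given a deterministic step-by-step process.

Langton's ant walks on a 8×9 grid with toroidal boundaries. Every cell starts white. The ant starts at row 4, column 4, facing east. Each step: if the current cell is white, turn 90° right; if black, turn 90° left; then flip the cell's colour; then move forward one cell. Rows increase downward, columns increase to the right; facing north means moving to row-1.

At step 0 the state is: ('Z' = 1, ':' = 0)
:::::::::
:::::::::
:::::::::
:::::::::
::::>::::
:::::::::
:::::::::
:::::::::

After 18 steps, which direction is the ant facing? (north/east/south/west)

k=0  :::::::::
:::::::::
:::::::::
:::::::::
::::>::::
:::::::::
:::::::::
:::::::::
k=1  :::::::::
:::::::::
:::::::::
:::::::::
::::Z::::
::::v::::
:::::::::
:::::::::
k=2  :::::::::
:::::::::
:::::::::
:::::::::
::::Z::::
:::<Z::::
:::::::::
:::::::::
k=3  :::::::::
:::::::::
:::::::::
:::::::::
:::^Z::::
:::ZZ::::
:::::::::
:::::::::
k=4  :::::::::
:::::::::
:::::::::
:::::::::
:::Z>::::
:::ZZ::::
:::::::::
:::::::::
k=5  :::::::::
:::::::::
:::::::::
::::^::::
:::Z:::::
:::ZZ::::
:::::::::
:::::::::
k=6  :::::::::
:::::::::
:::::::::
::::Z>:::
:::Z:::::
:::ZZ::::
:::::::::
:::::::::
k=7  :::::::::
:::::::::
:::::::::
::::ZZ:::
:::Z:v:::
:::ZZ::::
:::::::::
:::::::::
k=8  :::::::::
:::::::::
:::::::::
::::ZZ:::
:::Z<Z:::
:::ZZ::::
:::::::::
:::::::::
k=9  :::::::::
:::::::::
:::::::::
::::^Z:::
:::ZZZ:::
:::ZZ::::
:::::::::
:::::::::
k=10  :::::::::
:::::::::
:::::::::
:::<:Z:::
:::ZZZ:::
:::ZZ::::
:::::::::
:::::::::
k=11  :::::::::
:::::::::
:::^:::::
:::Z:Z:::
:::ZZZ:::
:::ZZ::::
:::::::::
:::::::::
k=12  :::::::::
:::::::::
:::Z>::::
:::Z:Z:::
:::ZZZ:::
:::ZZ::::
:::::::::
:::::::::
k=13  :::::::::
:::::::::
:::ZZ::::
:::ZvZ:::
:::ZZZ:::
:::ZZ::::
:::::::::
:::::::::
k=14  :::::::::
:::::::::
:::ZZ::::
:::<ZZ:::
:::ZZZ:::
:::ZZ::::
:::::::::
:::::::::
k=15  :::::::::
:::::::::
:::ZZ::::
::::ZZ:::
:::vZZ:::
:::ZZ::::
:::::::::
:::::::::
k=16  :::::::::
:::::::::
:::ZZ::::
::::ZZ:::
::::>Z:::
:::ZZ::::
:::::::::
:::::::::
k=17  :::::::::
:::::::::
:::ZZ::::
::::^Z:::
:::::Z:::
:::ZZ::::
:::::::::
:::::::::
k=18  :::::::::
:::::::::
:::ZZ::::
:::<:Z:::
:::::Z:::
:::ZZ::::
:::::::::
:::::::::

west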